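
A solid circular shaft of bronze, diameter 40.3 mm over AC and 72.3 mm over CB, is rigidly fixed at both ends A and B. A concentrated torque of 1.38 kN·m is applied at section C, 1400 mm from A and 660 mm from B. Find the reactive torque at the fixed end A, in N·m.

60.1 N·m

Compatibility: T_A·a/J_AC = T_B·b/J_CB with T_A + T_B = T₀.
J_AC = 2.59×10^-7 m⁴, J_CB = 2.68×10^-6 m⁴, so T_A = T₀·(J_AC/a)/((J_AC/a)+(J_CB/b)) = 60.07 N·m, T_B = 1320 N·m.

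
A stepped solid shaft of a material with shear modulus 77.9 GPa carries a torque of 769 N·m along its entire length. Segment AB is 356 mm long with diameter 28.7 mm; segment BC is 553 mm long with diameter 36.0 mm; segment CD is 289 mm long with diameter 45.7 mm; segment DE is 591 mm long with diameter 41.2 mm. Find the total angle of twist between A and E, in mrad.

J_AB = π(0.0287)⁴/32 = 6.66×10^-8 m⁴; J_BC = π(0.0360)⁴/32 = 1.65×10^-7 m⁴; J_CD = π(0.0457)⁴/32 = 4.28×10^-7 m⁴; J_DE = π(0.0412)⁴/32 = 2.83×10^-7 m⁴.
θ = (T/G)·Σ L_i/J_i = (769.0/77.9×10⁹)·(0.356/6.66×10^-8 + 0.553/1.65×10^-7 + 0.289/4.28×10^-7 + 0.591/2.83×10^-7) = 0.1132 rad.

113 mrad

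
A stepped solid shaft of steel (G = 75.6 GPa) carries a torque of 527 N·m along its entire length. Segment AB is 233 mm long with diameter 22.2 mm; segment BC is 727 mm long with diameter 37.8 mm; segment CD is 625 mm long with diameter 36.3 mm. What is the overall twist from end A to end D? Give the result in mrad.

J_AB = π(0.0222)⁴/32 = 2.38×10^-8 m⁴; J_BC = π(0.0378)⁴/32 = 2.00×10^-7 m⁴; J_CD = π(0.0363)⁴/32 = 1.70×10^-7 m⁴.
θ = (T/G)·Σ L_i/J_i = (527.0/75.6×10⁹)·(0.233/2.38×10^-8 + 0.727/2.00×10^-7 + 0.625/1.70×10^-7) = 0.1190 rad.

119 mrad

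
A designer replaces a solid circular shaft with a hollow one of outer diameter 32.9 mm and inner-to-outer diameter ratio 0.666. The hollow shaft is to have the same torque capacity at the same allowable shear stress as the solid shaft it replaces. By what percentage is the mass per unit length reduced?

35.6 %

Equal τ_max and T ⇒ the solid shaft needs d_s³ = d_o³(1−k⁴), so d_s = 32.9·(1−0.666⁴)^(1/3) = 30.58 mm.
Area ratio A_h/A_s = d_o²(1−k²)/d_s² = (1−k²)/(1−k⁴)^(2/3) = 0.6439.
Mass saving = 1 − 0.6439 = 35.6 %.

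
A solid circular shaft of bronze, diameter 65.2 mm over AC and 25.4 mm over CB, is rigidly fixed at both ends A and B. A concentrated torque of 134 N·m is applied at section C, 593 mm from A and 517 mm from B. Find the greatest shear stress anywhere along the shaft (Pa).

2.40e6 Pa

Compatibility: T_A·a/J_AC = T_B·b/J_CB with T_A + T_B = T₀.
J_AC = 1.77×10^-6 m⁴, J_CB = 4.09×10^-8 m⁴, so T_A = T₀·(J_AC/a)/((J_AC/a)+(J_CB/b)) = 130.6 N·m, T_B = 3.449 N·m.
τ in each portion: τ_AC = 2.40×10^6 Pa, τ_CB = 1.07×10^6 Pa; maximum is in AC.
τ_max = T_AC·r/J = 130.6·0.0326/1.77×10^-6 = 2.399×10^6 Pa.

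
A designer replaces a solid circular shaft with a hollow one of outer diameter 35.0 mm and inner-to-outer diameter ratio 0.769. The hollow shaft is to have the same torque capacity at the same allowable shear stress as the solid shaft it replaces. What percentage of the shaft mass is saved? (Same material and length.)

45.6 %

Equal τ_max and T ⇒ the solid shaft needs d_s³ = d_o³(1−k⁴), so d_s = 35.0·(1−0.769⁴)^(1/3) = 30.32 mm.
Area ratio A_h/A_s = d_o²(1−k²)/d_s² = (1−k²)/(1−k⁴)^(2/3) = 0.5444.
Mass saving = 1 − 0.5444 = 45.6 %.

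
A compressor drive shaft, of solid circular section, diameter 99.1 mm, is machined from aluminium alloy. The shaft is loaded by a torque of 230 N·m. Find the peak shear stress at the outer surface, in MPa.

J = πd⁴/32 = π(0.0991)⁴/32 = 9.469×10^-6 m⁴.
τ_max = T·r/J = 230.0 × 0.0495 / 9.469×10^-6 = 1.204×10^6 Pa.

1.20 MPa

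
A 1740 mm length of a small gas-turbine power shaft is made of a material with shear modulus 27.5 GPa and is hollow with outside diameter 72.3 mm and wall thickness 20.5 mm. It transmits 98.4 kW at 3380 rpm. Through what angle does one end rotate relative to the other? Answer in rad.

ω = 2π·3380/60 = 354.0 rad/s, so T = P/ω = 98.4×10³ / 354.0 = 278.0 N·m.
J = π(d_o⁴ − d_i⁴)/32 = π(0.0723⁴ − 0.0313⁴)/32 = 2.588×10^-6 m⁴.
θ = T·L/(G·J) = 278.0 × 1.74 / (27.5×10⁹ × 2.588×10^-6) = 6.796×10^-3 rad.

0.00680 rad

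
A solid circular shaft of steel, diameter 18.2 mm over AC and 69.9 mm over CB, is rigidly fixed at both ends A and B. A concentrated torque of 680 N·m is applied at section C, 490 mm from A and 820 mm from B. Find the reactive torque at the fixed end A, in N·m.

Compatibility: T_A·a/J_AC = T_B·b/J_CB with T_A + T_B = T₀.
J_AC = 1.08×10^-8 m⁴, J_CB = 2.34×10^-6 m⁴, so T_A = T₀·(J_AC/a)/((J_AC/a)+(J_CB/b)) = 5.190 N·m, T_B = 674.8 N·m.

5.19 N·m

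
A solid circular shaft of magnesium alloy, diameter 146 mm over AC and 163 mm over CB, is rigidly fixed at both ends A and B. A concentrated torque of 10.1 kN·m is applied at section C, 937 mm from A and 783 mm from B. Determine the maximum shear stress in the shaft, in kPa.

Compatibility: T_A·a/J_AC = T_B·b/J_CB with T_A + T_B = T₀.
J_AC = 4.46×10^-5 m⁴, J_CB = 6.93×10^-5 m⁴, so T_A = T₀·(J_AC/a)/((J_AC/a)+(J_CB/b)) = 3533 N·m, T_B = 6567 N·m.
τ in each portion: τ_AC = 5.78×10^6 Pa, τ_CB = 7.72×10^6 Pa; maximum is in CB.
τ_max = T_CB·r/J = 6567·0.0815/6.93×10^-5 = 7.723×10^6 Pa.

7720 kPa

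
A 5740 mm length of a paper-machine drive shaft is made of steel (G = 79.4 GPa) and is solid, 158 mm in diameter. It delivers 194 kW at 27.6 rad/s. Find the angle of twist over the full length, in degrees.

ω = 27.6 rad/s, so T = P/ω = 194×10³ / 27.60 = 7029 N·m.
J = πd⁴/32 = π(0.158)⁴/32 = 6.118×10^-5 m⁴.
θ = T·L/(G·J) = 7029 × 5.74 / (79.4×10⁹ × 6.118×10^-5) = 8.305×10^-3 rad.

0.476°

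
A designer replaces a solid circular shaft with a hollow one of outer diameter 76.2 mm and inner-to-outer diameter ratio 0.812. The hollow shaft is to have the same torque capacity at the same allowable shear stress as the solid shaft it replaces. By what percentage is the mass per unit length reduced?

50.2 %

Equal τ_max and T ⇒ the solid shaft needs d_s³ = d_o³(1−k⁴), so d_s = 76.2·(1−0.812⁴)^(1/3) = 63.00 mm.
Area ratio A_h/A_s = d_o²(1−k²)/d_s² = (1−k²)/(1−k⁴)^(2/3) = 0.4983.
Mass saving = 1 − 0.4983 = 50.2 %.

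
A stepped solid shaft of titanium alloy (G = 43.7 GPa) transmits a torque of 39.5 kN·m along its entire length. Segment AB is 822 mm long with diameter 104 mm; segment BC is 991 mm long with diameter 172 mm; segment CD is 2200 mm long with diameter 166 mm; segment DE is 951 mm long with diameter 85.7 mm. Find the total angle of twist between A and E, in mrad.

264 mrad

J_AB = π(0.104)⁴/32 = 1.15×10^-5 m⁴; J_BC = π(0.172)⁴/32 = 8.59×10^-5 m⁴; J_CD = π(0.166)⁴/32 = 7.45×10^-5 m⁴; J_DE = π(0.0857)⁴/32 = 5.30×10^-6 m⁴.
θ = (T/G)·Σ L_i/J_i = (39500/43.7×10⁹)·(0.822/1.15×10^-5 + 0.991/8.59×10^-5 + 2.20/7.45×10^-5 + 0.951/5.30×10^-6) = 0.2641 rad.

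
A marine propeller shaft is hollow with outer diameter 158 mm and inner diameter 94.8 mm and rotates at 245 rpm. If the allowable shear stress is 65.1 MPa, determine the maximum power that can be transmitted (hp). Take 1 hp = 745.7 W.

1510 hp

J = π(d_o⁴ − d_i⁴)/32 = π(0.158⁴ − 0.0948⁴)/32 = 5.325×10^-5 m⁴.
T_max = τ_allow·J/r = 6.51×10^7 × 5.325×10^-5 / 0.0790 = 43880 N·m.
ω = 2π·245/60 = 25.66 rad/s, so P_max = T_max·ω = 1.126×10^6 W.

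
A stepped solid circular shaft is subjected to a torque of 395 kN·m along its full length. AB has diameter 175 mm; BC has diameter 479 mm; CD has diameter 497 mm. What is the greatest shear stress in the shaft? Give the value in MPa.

375 MPa

Under the same torque, τ_max = 16T/(πd³) is largest where d is smallest — segment AB (d = 175 mm).
τ_max = 16·395000/(π·(0.175)³) = 3.754×10^8 Pa.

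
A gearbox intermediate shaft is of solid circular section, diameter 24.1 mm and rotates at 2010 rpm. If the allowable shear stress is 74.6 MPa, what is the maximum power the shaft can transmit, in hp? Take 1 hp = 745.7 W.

57.9 hp

J = πd⁴/32 = π(0.0241)⁴/32 = 3.312×10^-8 m⁴.
T_max = τ_allow·J/r = 7.46×10^7 × 3.312×10^-8 / 0.0120 = 205.0 N·m.
ω = 2π·2010/60 = 210.5 rad/s, so P_max = T_max·ω = 4.316×10^4 W.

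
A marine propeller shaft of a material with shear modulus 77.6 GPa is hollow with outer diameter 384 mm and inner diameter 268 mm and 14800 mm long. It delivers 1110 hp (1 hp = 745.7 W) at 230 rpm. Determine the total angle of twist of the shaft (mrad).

ω = 2π·230/60 = 24.09 rad/s, so T = P/ω = 1110×745.7 / 24.09 = 34370 N·m.
J = π(d_o⁴ − d_i⁴)/32 = π(0.384⁴ − 0.268⁴)/32 = 1.628×10^-3 m⁴.
θ = T·L/(G·J) = 34370 × 14.8 / (77.6×10⁹ × 1.628×10^-3) = 4.026×10^-3 rad.

4.03 mrad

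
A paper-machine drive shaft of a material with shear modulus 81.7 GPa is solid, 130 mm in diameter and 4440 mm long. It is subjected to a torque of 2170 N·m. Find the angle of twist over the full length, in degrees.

0.241°

J = πd⁴/32 = π(0.130)⁴/32 = 2.804×10^-5 m⁴.
θ = T·L/(G·J) = 2170 × 4.44 / (81.7×10⁹ × 2.804×10^-5) = 4.206×10^-3 rad.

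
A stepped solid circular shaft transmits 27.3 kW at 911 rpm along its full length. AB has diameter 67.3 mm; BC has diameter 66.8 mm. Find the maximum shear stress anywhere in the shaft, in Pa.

ω = 2π·911/60 = 95.40 rad/s, so T = P/ω = 27.3×10³ / 95.40 = 286.2 N·m.
Under the same torque, τ_max = 16T/(πd³) is largest where d is smallest — segment BC (d = 66.8 mm).
τ_max = 16·286.2/(π·(0.0668)³) = 4.889×10^6 Pa.

4.89e6 Pa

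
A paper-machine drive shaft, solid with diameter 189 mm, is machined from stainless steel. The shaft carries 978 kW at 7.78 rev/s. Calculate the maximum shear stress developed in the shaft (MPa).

15.1 MPa

ω = 2π·7.78 = 48.88 rad/s, so T = P/ω = 978×10³ / 48.88 = 20010 N·m.
J = πd⁴/32 = π(0.189)⁴/32 = 1.253×10^-4 m⁴.
τ_max = T·r/J = 20010 × 0.0945 / 1.253×10^-4 = 1.509×10^7 Pa.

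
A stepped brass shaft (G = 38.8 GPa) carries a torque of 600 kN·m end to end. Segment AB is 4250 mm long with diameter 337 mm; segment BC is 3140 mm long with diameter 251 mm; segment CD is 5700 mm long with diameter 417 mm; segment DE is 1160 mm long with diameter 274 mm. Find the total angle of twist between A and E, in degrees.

J_AB = π(0.337)⁴/32 = 1.27×10^-3 m⁴; J_BC = π(0.251)⁴/32 = 3.90×10^-4 m⁴; J_CD = π(0.417)⁴/32 = 2.97×10^-3 m⁴; J_DE = π(0.274)⁴/32 = 5.53×10^-4 m⁴.
θ = (T/G)·Σ L_i/J_i = (600000/38.8×10⁹)·(4.25/1.27×10^-3 + 3.14/3.90×10^-4 + 5.70/2.97×10^-3 + 1.16/5.53×10^-4) = 0.2386 rad.

13.7°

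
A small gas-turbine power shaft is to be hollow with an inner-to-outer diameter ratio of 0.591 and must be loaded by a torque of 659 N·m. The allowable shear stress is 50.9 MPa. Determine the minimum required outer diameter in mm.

42.2 mm

For a hollow shaft with d_i/d_o = 0.591: τ_max = 16T/(π d_o³ (1−k⁴)), so d_o = [16T/(π τ_allow (1−k⁴))]^(1/3) = [16·659.0/(π·5.09×10^7·0.8780)]^(1/3) = 0.04219 m.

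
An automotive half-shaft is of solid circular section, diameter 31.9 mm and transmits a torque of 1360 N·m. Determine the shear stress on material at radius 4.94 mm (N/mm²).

66.1 N/mm²

J = πd⁴/32 = π(0.0319)⁴/32 = 1.017×10^-7 m⁴.
Shear stress varies linearly with radius: τ = T·r/J = 1360 × 0.00494 / 1.017×10^-7 = 6.609×10^7 Pa.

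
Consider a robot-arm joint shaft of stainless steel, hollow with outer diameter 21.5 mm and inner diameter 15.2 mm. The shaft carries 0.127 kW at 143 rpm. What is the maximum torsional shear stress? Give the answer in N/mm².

5.79 N/mm²

ω = 2π·143/60 = 14.97 rad/s, so T = P/ω = 0.127×10³ / 14.97 = 8.481 N·m.
J = π(d_o⁴ − d_i⁴)/32 = π(0.0215⁴ − 0.0152⁴)/32 = 1.574×10^-8 m⁴.
τ_max = T·r/J = 8.481 × 0.0107 / 1.574×10^-8 = 5.793×10^6 Pa.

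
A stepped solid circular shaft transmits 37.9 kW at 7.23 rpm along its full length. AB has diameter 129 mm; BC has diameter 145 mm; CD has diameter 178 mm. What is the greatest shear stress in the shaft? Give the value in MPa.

ω = 2π·7.23/60 = 0.7571 rad/s, so T = P/ω = 37.9×10³ / 0.7571 = 50060 N·m.
Under the same torque, τ_max = 16T/(πd³) is largest where d is smallest — segment AB (d = 129 mm).
τ_max = 16·50060/(π·(0.129)³) = 1.188×10^8 Pa.

119 MPa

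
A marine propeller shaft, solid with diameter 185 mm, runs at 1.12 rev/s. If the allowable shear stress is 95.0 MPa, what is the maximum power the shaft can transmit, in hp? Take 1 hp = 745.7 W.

1110 hp

J = πd⁴/32 = π(0.185)⁴/32 = 1.150×10^-4 m⁴.
T_max = τ_allow·J/r = 9.50×10^7 × 1.150×10^-4 / 0.0925 = 118100 N·m.
ω = 2π·1.12 = 7.037 rad/s, so P_max = T_max·ω = 8.311×10^5 W.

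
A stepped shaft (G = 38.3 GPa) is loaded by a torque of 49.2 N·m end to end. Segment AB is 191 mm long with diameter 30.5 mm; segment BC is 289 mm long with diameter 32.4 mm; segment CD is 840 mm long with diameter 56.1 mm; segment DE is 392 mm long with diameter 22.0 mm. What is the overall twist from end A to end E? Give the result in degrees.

J_AB = π(0.0305)⁴/32 = 8.50×10^-8 m⁴; J_BC = π(0.0324)⁴/32 = 1.08×10^-7 m⁴; J_CD = π(0.0561)⁴/32 = 9.72×10^-7 m⁴; J_DE = π(0.0220)⁴/32 = 2.30×10^-8 m⁴.
θ = (T/G)·Σ L_i/J_i = (49.20/38.3×10⁹)·(0.191/8.50×10^-8 + 0.289/1.08×10^-7 + 0.840/9.72×10^-7 + 0.392/2.30×10^-8) = 0.02933 rad.

1.68°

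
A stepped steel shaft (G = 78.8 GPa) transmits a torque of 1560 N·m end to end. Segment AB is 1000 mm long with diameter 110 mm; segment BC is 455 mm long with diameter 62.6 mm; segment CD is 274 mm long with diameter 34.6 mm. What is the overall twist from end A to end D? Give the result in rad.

J_AB = π(0.110)⁴/32 = 1.44×10^-5 m⁴; J_BC = π(0.0626)⁴/32 = 1.51×10^-6 m⁴; J_CD = π(0.0346)⁴/32 = 1.41×10^-7 m⁴.
θ = (T/G)·Σ L_i/J_i = (1560/78.8×10⁹)·(1.00/1.44×10^-5 + 0.455/1.51×10^-6 + 0.274/1.41×10^-7) = 0.04590 rad.

0.0459 rad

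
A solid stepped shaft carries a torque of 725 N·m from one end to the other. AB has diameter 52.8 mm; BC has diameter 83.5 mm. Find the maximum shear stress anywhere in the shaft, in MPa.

Under the same torque, τ_max = 16T/(πd³) is largest where d is smallest — segment AB (d = 52.8 mm).
τ_max = 16·725.0/(π·(0.0528)³) = 2.508×10^7 Pa.

25.1 MPa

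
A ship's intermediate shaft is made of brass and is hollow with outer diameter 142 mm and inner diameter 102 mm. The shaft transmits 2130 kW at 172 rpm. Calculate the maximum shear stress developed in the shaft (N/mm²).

ω = 2π·172/60 = 18.01 rad/s, so T = P/ω = 2130×10³ / 18.01 = 118300 N·m.
J = π(d_o⁴ − d_i⁴)/32 = π(0.142⁴ − 0.102⁴)/32 = 2.929×10^-5 m⁴.
τ_max = T·r/J = 118300 × 0.0710 / 2.929×10^-5 = 2.867×10^8 Pa.

287 N/mm²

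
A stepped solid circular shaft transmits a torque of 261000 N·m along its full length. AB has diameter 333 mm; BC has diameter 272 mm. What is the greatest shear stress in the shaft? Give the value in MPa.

66.1 MPa

Under the same torque, τ_max = 16T/(πd³) is largest where d is smallest — segment BC (d = 272 mm).
τ_max = 16·261000/(π·(0.272)³) = 6.605×10^7 Pa.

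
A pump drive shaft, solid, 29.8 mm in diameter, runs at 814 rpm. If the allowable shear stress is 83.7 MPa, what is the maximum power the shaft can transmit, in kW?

J = πd⁴/32 = π(0.0298)⁴/32 = 7.742×10^-8 m⁴.
T_max = τ_allow·J/r = 8.37×10^7 × 7.742×10^-8 / 0.0149 = 434.9 N·m.
ω = 2π·814/60 = 85.24 rad/s, so P_max = T_max·ω = 3.707×10^4 W.

37.1 kW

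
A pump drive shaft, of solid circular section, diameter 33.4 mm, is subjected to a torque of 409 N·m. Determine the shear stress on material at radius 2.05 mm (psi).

J = πd⁴/32 = π(0.0334)⁴/32 = 1.222×10^-7 m⁴.
Shear stress varies linearly with radius: τ = T·r/J = 409.0 × 0.00205 / 1.222×10^-7 = 6.863×10^6 Pa.

995 psi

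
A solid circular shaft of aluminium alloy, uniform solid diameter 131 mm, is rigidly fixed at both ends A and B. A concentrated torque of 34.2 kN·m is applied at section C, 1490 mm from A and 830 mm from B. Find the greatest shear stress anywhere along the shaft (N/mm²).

49.8 N/mm²

With uniform GJ and both ends fixed, compatibility θ_AC = θ_CB gives T_A·a = T_B·b, together with T_A + T_B = T₀.
T_A = T₀·b/(a+b) = 34200·830/2320 = 12240 N·m; T_B = 21960 N·m.
τ in each portion: τ_AC = 2.77×10^7 Pa, τ_CB = 4.98×10^7 Pa; maximum is in CB.
τ_max = T_CB·r/J = 21960·0.0655/2.89×10^-5 = 4.976×10^7 Pa.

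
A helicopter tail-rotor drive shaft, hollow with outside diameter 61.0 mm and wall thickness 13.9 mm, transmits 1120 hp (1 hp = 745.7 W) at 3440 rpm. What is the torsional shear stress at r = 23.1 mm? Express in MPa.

43.2 MPa

ω = 2π·3440/60 = 360.2 rad/s, so T = P/ω = 1120×745.7 / 360.2 = 2318 N·m.
J = π(d_o⁴ − d_i⁴)/32 = π(0.0610⁴ − 0.0332⁴)/32 = 1.240×10^-6 m⁴.
Shear stress varies linearly with radius: τ = T·r/J = 2318 × 0.0231 / 1.240×10^-6 = 4.319×10^7 Pa.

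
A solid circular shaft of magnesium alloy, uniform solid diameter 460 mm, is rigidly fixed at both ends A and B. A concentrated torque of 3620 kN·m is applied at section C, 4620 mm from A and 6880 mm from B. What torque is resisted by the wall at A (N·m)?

With uniform GJ and both ends fixed, compatibility θ_AC = θ_CB gives T_A·a = T_B·b, together with T_A + T_B = T₀.
T_A = T₀·b/(a+b) = 3.620e6·6880/11500 = 2.166e6 N·m; T_B = 1.454e6 N·m.

2.17e6 N·m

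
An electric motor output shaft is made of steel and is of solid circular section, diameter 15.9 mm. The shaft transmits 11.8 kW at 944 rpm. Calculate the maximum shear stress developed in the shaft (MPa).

ω = 2π·944/60 = 98.86 rad/s, so T = P/ω = 11.8×10³ / 98.86 = 119.4 N·m.
J = πd⁴/32 = π(0.0159)⁴/32 = 6.275×10^-9 m⁴.
τ_max = T·r/J = 119.4 × 0.00795 / 6.275×10^-9 = 1.512×10^8 Pa.

151 MPa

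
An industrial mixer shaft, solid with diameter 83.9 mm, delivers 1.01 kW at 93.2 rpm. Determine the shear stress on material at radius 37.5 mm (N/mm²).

0.798 N/mm²

ω = 2π·93.2/60 = 9.760 rad/s, so T = P/ω = 1.01×10³ / 9.760 = 103.5 N·m.
J = πd⁴/32 = π(0.0839)⁴/32 = 4.865×10^-6 m⁴.
Shear stress varies linearly with radius: τ = T·r/J = 103.5 × 0.0375 / 4.865×10^-6 = 7.977×10^5 Pa.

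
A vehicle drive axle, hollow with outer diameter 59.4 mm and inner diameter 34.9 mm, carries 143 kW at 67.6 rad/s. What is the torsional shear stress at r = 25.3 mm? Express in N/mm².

ω = 67.6 rad/s, so T = P/ω = 143×10³ / 67.60 = 2115 N·m.
J = π(d_o⁴ − d_i⁴)/32 = π(0.0594⁴ − 0.0349⁴)/32 = 1.077×10^-6 m⁴.
Shear stress varies linearly with radius: τ = T·r/J = 2115 × 0.0253 / 1.077×10^-6 = 4.971×10^7 Pa.

49.7 N/mm²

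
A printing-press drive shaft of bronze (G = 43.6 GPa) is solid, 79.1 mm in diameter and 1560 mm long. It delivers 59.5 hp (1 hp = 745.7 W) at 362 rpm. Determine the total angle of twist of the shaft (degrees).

0.624°

ω = 2π·362/60 = 37.91 rad/s, so T = P/ω = 59.5×745.7 / 37.91 = 1170 N·m.
J = πd⁴/32 = π(0.0791)⁴/32 = 3.843×10^-6 m⁴.
θ = T·L/(G·J) = 1170 × 1.56 / (43.6×10⁹ × 3.843×10^-6) = 0.01090 rad.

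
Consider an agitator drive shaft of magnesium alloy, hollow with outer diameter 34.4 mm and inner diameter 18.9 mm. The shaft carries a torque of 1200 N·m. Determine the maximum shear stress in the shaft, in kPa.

165000 kPa

J = π(d_o⁴ − d_i⁴)/32 = π(0.0344⁴ − 0.0189⁴)/32 = 1.250×10^-7 m⁴.
τ_max = T·r/J = 1200 × 0.0172 / 1.250×10^-7 = 1.652×10^8 Pa.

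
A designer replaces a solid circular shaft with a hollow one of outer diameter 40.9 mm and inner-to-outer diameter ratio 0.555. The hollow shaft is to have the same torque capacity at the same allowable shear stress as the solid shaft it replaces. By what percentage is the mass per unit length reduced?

Equal τ_max and T ⇒ the solid shaft needs d_s³ = d_o³(1−k⁴), so d_s = 40.9·(1−0.555⁴)^(1/3) = 39.56 mm.
Area ratio A_h/A_s = d_o²(1−k²)/d_s² = (1−k²)/(1−k⁴)^(2/3) = 0.7395.
Mass saving = 1 − 0.7395 = 26.0 %.

26.0 %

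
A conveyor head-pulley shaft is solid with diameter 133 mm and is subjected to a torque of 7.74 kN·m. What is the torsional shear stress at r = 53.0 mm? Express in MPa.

J = πd⁴/32 = π(0.133)⁴/32 = 3.072×10^-5 m⁴.
Shear stress varies linearly with radius: τ = T·r/J = 7740 × 0.0530 / 3.072×10^-5 = 1.335×10^7 Pa.

13.4 MPa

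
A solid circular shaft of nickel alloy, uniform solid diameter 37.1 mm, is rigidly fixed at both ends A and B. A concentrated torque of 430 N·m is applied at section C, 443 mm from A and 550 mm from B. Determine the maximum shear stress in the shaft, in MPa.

23.8 MPa

With uniform GJ and both ends fixed, compatibility θ_AC = θ_CB gives T_A·a = T_B·b, together with T_A + T_B = T₀.
T_A = T₀·b/(a+b) = 430.0·550/993.0 = 238.2 N·m; T_B = 191.8 N·m.
τ in each portion: τ_AC = 2.38×10^7 Pa, τ_CB = 1.91×10^7 Pa; maximum is in AC.
τ_max = T_AC·r/J = 238.2·0.0186/1.86×10^-7 = 2.375×10^7 Pa.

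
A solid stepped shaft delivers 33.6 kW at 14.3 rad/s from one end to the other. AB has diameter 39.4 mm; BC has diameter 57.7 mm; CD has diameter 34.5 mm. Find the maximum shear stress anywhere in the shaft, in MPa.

ω = 14.3 rad/s, so T = P/ω = 33.6×10³ / 14.30 = 2350 N·m.
Under the same torque, τ_max = 16T/(πd³) is largest where d is smallest — segment CD (d = 34.5 mm).
τ_max = 16·2350/(π·(0.0345)³) = 2.914×10^8 Pa.

291 MPa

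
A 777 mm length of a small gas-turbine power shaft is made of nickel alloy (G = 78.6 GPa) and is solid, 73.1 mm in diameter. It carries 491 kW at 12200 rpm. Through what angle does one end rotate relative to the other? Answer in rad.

ω = 2π·12200/60 = 1278 rad/s, so T = P/ω = 491×10³ / 1278 = 384.3 N·m.
J = πd⁴/32 = π(0.0731)⁴/32 = 2.803×10^-6 m⁴.
θ = T·L/(G·J) = 384.3 × 0.777 / (78.6×10⁹ × 2.803×10^-6) = 1.355×10^-3 rad.

0.00136 rad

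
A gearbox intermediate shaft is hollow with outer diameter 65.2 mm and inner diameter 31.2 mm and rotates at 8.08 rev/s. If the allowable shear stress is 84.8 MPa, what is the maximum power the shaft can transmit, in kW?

222 kW

J = π(d_o⁴ − d_i⁴)/32 = π(0.0652⁴ − 0.0312⁴)/32 = 1.681×10^-6 m⁴.
T_max = τ_allow·J/r = 8.48×10^7 × 1.681×10^-6 / 0.0326 = 4373 N·m.
ω = 2π·8.08 = 50.77 rad/s, so P_max = T_max·ω = 2.220×10^5 W.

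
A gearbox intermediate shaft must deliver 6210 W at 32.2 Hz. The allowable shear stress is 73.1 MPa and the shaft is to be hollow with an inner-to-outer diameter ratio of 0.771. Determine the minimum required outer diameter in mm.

ω = 2π·32.2 = 202.3 rad/s, so T = P/ω = 6210 / 202.3 = 30.69 N·m.
For a hollow shaft with d_i/d_o = 0.771: τ_max = 16T/(π d_o³ (1−k⁴)), so d_o = [16T/(π τ_allow (1−k⁴))]^(1/3) = [16·30.69/(π·7.31×10^7·0.6466)]^(1/3) = 0.01490 m.

14.9 mm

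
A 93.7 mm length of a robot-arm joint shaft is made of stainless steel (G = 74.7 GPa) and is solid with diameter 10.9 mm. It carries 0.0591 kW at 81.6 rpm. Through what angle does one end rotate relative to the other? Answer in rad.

ω = 2π·81.6/60 = 8.545 rad/s, so T = P/ω = 0.0591×10³ / 8.545 = 6.916 N·m.
J = πd⁴/32 = π(0.0109)⁴/32 = 1.386×10^-9 m⁴.
θ = T·L/(G·J) = 6.916 × 0.0937 / (74.7×10⁹ × 1.386×10^-9) = 6.260×10^-3 rad.

0.00626 rad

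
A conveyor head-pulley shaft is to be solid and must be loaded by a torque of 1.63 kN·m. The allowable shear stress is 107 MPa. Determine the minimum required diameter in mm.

For a solid shaft τ_max = 16T/(πd³), so d = (16T/(π τ_allow))^(1/3) = (16·1630/(π·1.07×10^8))^(1/3) = 0.04265 m.

42.7 mm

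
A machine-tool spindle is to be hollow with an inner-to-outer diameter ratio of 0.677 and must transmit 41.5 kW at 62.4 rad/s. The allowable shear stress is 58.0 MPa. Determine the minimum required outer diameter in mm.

ω = 62.4 rad/s, so T = P/ω = 41.5×10³ / 62.40 = 665.1 N·m.
For a hollow shaft with d_i/d_o = 0.677: τ_max = 16T/(π d_o³ (1−k⁴)), so d_o = [16T/(π τ_allow (1−k⁴))]^(1/3) = [16·665.1/(π·5.80×10^7·0.7899)]^(1/3) = 0.04197 m.

42.0 mm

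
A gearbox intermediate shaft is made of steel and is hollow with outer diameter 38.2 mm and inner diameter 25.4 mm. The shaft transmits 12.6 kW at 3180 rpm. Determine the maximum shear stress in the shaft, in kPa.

4300 kPa

ω = 2π·3180/60 = 333.0 rad/s, so T = P/ω = 12.6×10³ / 333.0 = 37.84 N·m.
J = π(d_o⁴ − d_i⁴)/32 = π(0.0382⁴ − 0.0254⁴)/32 = 1.682×10^-7 m⁴.
τ_max = T·r/J = 37.84 × 0.0191 / 1.682×10^-7 = 4.297×10^6 Pa.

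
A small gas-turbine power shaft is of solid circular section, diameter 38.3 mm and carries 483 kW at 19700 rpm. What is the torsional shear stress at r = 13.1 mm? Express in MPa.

14.5 MPa

ω = 2π·19700/60 = 2063 rad/s, so T = P/ω = 483×10³ / 2063 = 234.1 N·m.
J = πd⁴/32 = π(0.0383)⁴/32 = 2.112×10^-7 m⁴.
Shear stress varies linearly with radius: τ = T·r/J = 234.1 × 0.0131 / 2.112×10^-7 = 1.452×10^7 Pa.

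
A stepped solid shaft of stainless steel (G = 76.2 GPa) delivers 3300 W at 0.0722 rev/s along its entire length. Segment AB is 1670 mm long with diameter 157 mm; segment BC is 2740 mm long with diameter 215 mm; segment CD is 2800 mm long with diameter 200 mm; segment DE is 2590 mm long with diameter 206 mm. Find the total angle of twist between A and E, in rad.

ω = 2π·0.0722 = 0.4536 rad/s, so T = P/ω = 3300 / 0.4536 = 7274 N·m.
J_AB = π(0.157)⁴/32 = 5.96×10^-5 m⁴; J_BC = π(0.215)⁴/32 = 2.10×10^-4 m⁴; J_CD = π(0.200)⁴/32 = 1.57×10^-4 m⁴; J_DE = π(0.206)⁴/32 = 1.77×10^-4 m⁴.
θ = (T/G)·Σ L_i/J_i = (7274/76.2×10⁹)·(1.67/5.96×10^-5 + 2.74/2.10×10^-4 + 2.80/1.57×10^-4 + 2.59/1.77×10^-4) = 7.020×10^-3 rad.

0.00702 rad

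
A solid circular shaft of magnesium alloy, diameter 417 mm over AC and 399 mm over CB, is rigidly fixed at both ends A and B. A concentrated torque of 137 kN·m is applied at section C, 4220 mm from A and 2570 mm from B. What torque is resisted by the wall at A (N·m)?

Compatibility: T_A·a/J_AC = T_B·b/J_CB with T_A + T_B = T₀.
J_AC = 2.97×10^-3 m⁴, J_CB = 2.49×10^-3 m⁴, so T_A = T₀·(J_AC/a)/((J_AC/a)+(J_CB/b)) = 57650 N·m, T_B = 79350 N·m.

57700 N·m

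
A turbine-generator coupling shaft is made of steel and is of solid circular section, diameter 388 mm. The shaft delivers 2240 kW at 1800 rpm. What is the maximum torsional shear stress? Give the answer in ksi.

ω = 2π·1800/60 = 188.5 rad/s, so T = P/ω = 2240×10³ / 188.5 = 11880 N·m.
J = πd⁴/32 = π(0.388)⁴/32 = 2.225×10^-3 m⁴.
τ_max = T·r/J = 11880 × 0.194 / 2.225×10^-3 = 1.036×10^6 Pa.

0.150 ksi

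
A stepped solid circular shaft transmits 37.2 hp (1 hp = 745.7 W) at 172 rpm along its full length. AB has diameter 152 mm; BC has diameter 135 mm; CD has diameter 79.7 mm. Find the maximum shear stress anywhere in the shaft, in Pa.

ω = 2π·172/60 = 18.01 rad/s, so T = P/ω = 37.2×745.7 / 18.01 = 1540 N·m.
Under the same torque, τ_max = 16T/(πd³) is largest where d is smallest — segment CD (d = 79.7 mm).
τ_max = 16·1540/(π·(0.0797)³) = 1.549×10^7 Pa.

1.55e7 Pa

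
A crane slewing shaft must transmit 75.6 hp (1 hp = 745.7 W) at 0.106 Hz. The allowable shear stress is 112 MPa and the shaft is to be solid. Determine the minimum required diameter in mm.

157 mm

ω = 2π·0.106 = 0.6660 rad/s, so T = P/ω = 75.6×745.7 / 0.6660 = 84640 N·m.
For a solid shaft τ_max = 16T/(πd³), so d = (16T/(π τ_allow))^(1/3) = (16·84640/(π·1.12×10^8))^(1/3) = 0.1567 m.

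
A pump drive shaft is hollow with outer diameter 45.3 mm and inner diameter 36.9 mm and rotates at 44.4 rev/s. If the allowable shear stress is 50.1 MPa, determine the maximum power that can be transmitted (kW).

143 kW

J = π(d_o⁴ − d_i⁴)/32 = π(0.0453⁴ − 0.0369⁴)/32 = 2.314×10^-7 m⁴.
T_max = τ_allow·J/r = 5.01×10^7 × 2.314×10^-7 / 0.0226 = 511.9 N·m.
ω = 2π·44.4 = 279.0 rad/s, so P_max = T_max·ω = 1.428×10^5 W.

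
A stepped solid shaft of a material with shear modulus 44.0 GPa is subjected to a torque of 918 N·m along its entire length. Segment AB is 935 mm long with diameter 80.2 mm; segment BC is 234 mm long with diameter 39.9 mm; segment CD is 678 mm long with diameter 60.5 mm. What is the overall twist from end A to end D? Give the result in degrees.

J_AB = π(0.0802)⁴/32 = 4.06×10^-6 m⁴; J_BC = π(0.0399)⁴/32 = 2.49×10^-7 m⁴; J_CD = π(0.0605)⁴/32 = 1.32×10^-6 m⁴.
θ = (T/G)·Σ L_i/J_i = (918.0/44.0×10⁹)·(0.935/4.06×10^-6 + 0.234/2.49×10^-7 + 0.678/1.32×10^-6) = 0.03518 rad.

2.02°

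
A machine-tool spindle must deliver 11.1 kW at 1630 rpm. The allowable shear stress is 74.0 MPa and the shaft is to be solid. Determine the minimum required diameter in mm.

ω = 2π·1630/60 = 170.7 rad/s, so T = P/ω = 11.1×10³ / 170.7 = 65.03 N·m.
For a solid shaft τ_max = 16T/(πd³), so d = (16T/(π τ_allow))^(1/3) = (16·65.03/(π·7.40×10^7))^(1/3) = 0.01648 m.

16.5 mm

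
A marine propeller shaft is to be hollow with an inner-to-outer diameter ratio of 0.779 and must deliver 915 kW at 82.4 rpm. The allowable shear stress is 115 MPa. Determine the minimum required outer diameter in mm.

195 mm

ω = 2π·82.4/60 = 8.629 rad/s, so T = P/ω = 915×10³ / 8.629 = 106000 N·m.
For a hollow shaft with d_i/d_o = 0.779: τ_max = 16T/(π d_o³ (1−k⁴)), so d_o = [16T/(π τ_allow (1−k⁴))]^(1/3) = [16·106000/(π·1.15×10^8·0.6317)]^(1/3) = 0.1952 m.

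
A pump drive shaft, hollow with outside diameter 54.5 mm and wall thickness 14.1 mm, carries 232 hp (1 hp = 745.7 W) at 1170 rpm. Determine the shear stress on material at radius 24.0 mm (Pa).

4.14e7 Pa

ω = 2π·1170/60 = 122.5 rad/s, so T = P/ω = 232×745.7 / 122.5 = 1412 N·m.
J = π(d_o⁴ − d_i⁴)/32 = π(0.0545⁴ − 0.0263⁴)/32 = 8.192×10^-7 m⁴.
Shear stress varies linearly with radius: τ = T·r/J = 1412 × 0.0240 / 8.192×10^-7 = 4.137×10^7 Pa.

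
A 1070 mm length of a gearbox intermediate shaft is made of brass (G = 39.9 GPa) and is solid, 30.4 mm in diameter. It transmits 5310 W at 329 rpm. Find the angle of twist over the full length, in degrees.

ω = 2π·329/60 = 34.45 rad/s, so T = P/ω = 5310 / 34.45 = 154.1 N·m.
J = πd⁴/32 = π(0.0304)⁴/32 = 8.385×10^-8 m⁴.
θ = T·L/(G·J) = 154.1 × 1.07 / (39.9×10⁹ × 8.385×10^-8) = 0.04929 rad.

2.82°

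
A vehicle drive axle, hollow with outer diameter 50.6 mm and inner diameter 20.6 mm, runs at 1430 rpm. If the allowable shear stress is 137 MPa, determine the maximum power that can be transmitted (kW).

508 kW

J = π(d_o⁴ − d_i⁴)/32 = π(0.0506⁴ − 0.0206⁴)/32 = 6.259×10^-7 m⁴.
T_max = τ_allow·J/r = 1.37×10^8 × 6.259×10^-7 / 0.0253 = 3389 N·m.
ω = 2π·1430/60 = 149.7 rad/s, so P_max = T_max·ω = 5.075×10^5 W.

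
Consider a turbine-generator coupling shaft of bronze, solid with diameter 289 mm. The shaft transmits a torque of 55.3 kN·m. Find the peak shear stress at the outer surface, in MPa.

J = πd⁴/32 = π(0.289)⁴/32 = 6.848×10^-4 m⁴.
τ_max = T·r/J = 55300 × 0.144 / 6.848×10^-4 = 1.167×10^7 Pa.

11.7 MPa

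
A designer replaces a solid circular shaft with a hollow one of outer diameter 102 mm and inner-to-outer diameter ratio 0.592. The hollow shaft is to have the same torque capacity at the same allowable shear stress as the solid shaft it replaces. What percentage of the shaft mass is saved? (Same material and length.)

29.1 %

Equal τ_max and T ⇒ the solid shaft needs d_s³ = d_o³(1−k⁴), so d_s = 102·(1−0.592⁴)^(1/3) = 97.64 mm.
Area ratio A_h/A_s = d_o²(1−k²)/d_s² = (1−k²)/(1−k⁴)^(2/3) = 0.7088.
Mass saving = 1 − 0.7088 = 29.1 %.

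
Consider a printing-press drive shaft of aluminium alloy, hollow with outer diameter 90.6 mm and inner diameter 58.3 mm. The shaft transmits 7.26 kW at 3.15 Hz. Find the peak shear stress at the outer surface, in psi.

ω = 2π·3.15 = 19.79 rad/s, so T = P/ω = 7.26×10³ / 19.79 = 366.8 N·m.
J = π(d_o⁴ − d_i⁴)/32 = π(0.0906⁴ − 0.0583⁴)/32 = 5.481×10^-6 m⁴.
τ_max = T·r/J = 366.8 × 0.0453 / 5.481×10^-6 = 3.032×10^6 Pa.

440 psi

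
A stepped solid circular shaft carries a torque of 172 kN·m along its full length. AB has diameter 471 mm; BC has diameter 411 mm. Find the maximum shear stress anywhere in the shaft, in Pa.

1.26e7 Pa

Under the same torque, τ_max = 16T/(πd³) is largest where d is smallest — segment BC (d = 411 mm).
τ_max = 16·172000/(π·(0.411)³) = 1.262×10^7 Pa.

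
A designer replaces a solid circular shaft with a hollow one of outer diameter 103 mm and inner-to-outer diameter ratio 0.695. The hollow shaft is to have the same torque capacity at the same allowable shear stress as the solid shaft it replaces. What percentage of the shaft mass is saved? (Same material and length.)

Equal τ_max and T ⇒ the solid shaft needs d_s³ = d_o³(1−k⁴), so d_s = 103·(1−0.695⁴)^(1/3) = 94.27 mm.
Area ratio A_h/A_s = d_o²(1−k²)/d_s² = (1−k²)/(1−k⁴)^(2/3) = 0.6172.
Mass saving = 1 − 0.6172 = 38.3 %.

38.3 %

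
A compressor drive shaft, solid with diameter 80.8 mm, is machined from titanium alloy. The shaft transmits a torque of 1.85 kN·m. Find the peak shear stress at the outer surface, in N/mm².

17.9 N/mm²

J = πd⁴/32 = π(0.0808)⁴/32 = 4.185×10^-6 m⁴.
τ_max = T·r/J = 1850 × 0.0404 / 4.185×10^-6 = 1.786×10^7 Pa.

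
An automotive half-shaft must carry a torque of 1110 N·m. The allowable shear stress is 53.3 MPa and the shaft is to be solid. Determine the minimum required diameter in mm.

For a solid shaft τ_max = 16T/(πd³), so d = (16T/(π τ_allow))^(1/3) = (16·1110/(π·5.33×10^7))^(1/3) = 0.04734 m.

47.3 mm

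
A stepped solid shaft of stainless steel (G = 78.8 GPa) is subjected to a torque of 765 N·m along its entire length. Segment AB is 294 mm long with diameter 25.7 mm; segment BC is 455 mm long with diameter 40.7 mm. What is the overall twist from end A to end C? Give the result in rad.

J_AB = π(0.0257)⁴/32 = 4.28×10^-8 m⁴; J_BC = π(0.0407)⁴/32 = 2.69×10^-7 m⁴.
θ = (T/G)·Σ L_i/J_i = (765.0/78.8×10⁹)·(0.294/4.28×10^-8 + 0.455/2.69×10^-7) = 0.08304 rad.

0.0830 rad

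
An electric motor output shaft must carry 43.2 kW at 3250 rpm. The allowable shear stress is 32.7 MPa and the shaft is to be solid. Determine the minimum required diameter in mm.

27.0 mm

ω = 2π·3250/60 = 340.3 rad/s, so T = P/ω = 43.2×10³ / 340.3 = 126.9 N·m.
For a solid shaft τ_max = 16T/(πd³), so d = (16T/(π τ_allow))^(1/3) = (16·126.9/(π·3.27×10^7))^(1/3) = 0.02704 m.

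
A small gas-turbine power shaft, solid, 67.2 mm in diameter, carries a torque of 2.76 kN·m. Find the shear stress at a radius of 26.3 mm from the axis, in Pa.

3.63e7 Pa

J = πd⁴/32 = π(0.0672)⁴/32 = 2.002×10^-6 m⁴.
Shear stress varies linearly with radius: τ = T·r/J = 2760 × 0.0263 / 2.002×10^-6 = 3.626×10^7 Pa.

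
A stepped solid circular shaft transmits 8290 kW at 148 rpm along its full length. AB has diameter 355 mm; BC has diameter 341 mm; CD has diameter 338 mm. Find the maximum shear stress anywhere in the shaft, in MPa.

ω = 2π·148/60 = 15.50 rad/s, so T = P/ω = 8290×10³ / 15.50 = 534900 N·m.
Under the same torque, τ_max = 16T/(πd³) is largest where d is smallest — segment CD (d = 338 mm).
τ_max = 16·534900/(π·(0.338)³) = 7.055×10^7 Pa.

70.5 MPa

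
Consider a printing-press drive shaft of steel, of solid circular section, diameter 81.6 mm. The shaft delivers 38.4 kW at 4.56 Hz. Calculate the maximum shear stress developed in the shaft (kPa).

ω = 2π·4.56 = 28.65 rad/s, so T = P/ω = 38.4×10³ / 28.65 = 1340 N·m.
J = πd⁴/32 = π(0.0816)⁴/32 = 4.353×10^-6 m⁴.
τ_max = T·r/J = 1340 × 0.0408 / 4.353×10^-6 = 1.256×10^7 Pa.

12600 kPa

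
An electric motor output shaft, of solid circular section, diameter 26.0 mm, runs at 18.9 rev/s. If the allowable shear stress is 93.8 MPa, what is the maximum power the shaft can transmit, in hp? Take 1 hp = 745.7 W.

J = πd⁴/32 = π(0.0260)⁴/32 = 4.486×10^-8 m⁴.
T_max = τ_allow·J/r = 9.38×10^7 × 4.486×10^-8 / 0.0130 = 323.7 N·m.
ω = 2π·18.9 = 118.8 rad/s, so P_max = T_max·ω = 3.844×10^4 W.

51.6 hp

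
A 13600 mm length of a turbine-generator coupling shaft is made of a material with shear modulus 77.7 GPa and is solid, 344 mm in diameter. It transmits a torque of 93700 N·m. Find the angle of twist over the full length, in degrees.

J = πd⁴/32 = π(0.344)⁴/32 = 1.375×10^-3 m⁴.
θ = T·L/(G·J) = 93700 × 13.6 / (77.7×10⁹ × 1.375×10^-3) = 0.01193 rad.

0.684°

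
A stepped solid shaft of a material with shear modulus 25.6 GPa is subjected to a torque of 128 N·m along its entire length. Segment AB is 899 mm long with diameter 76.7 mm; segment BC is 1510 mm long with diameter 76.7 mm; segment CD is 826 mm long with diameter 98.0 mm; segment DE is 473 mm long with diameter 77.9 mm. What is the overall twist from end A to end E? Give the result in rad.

J_AB = π(0.0767)⁴/32 = 3.40×10^-6 m⁴; J_BC = π(0.0767)⁴/32 = 3.40×10^-6 m⁴; J_CD = π(0.0980)⁴/32 = 9.06×10^-6 m⁴; J_DE = π(0.0779)⁴/32 = 3.62×10^-6 m⁴.
θ = (T/G)·Σ L_i/J_i = (128.0/25.6×10⁹)·(0.899/3.40×10^-6 + 1.51/3.40×10^-6 + 0.826/9.06×10^-6 + 0.473/3.62×10^-6) = 4.655×10^-3 rad.

0.00466 rad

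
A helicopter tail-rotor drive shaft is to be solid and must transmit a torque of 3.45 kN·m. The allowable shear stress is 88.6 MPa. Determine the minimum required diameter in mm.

For a solid shaft τ_max = 16T/(πd³), so d = (16T/(π τ_allow))^(1/3) = (16·3450/(π·8.86×10^7))^(1/3) = 0.05832 m.

58.3 mm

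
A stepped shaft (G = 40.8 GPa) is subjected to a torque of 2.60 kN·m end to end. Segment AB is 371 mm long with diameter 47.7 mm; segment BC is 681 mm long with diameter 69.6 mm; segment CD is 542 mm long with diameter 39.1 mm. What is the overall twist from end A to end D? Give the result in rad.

J_AB = π(0.0477)⁴/32 = 5.08×10^-7 m⁴; J_BC = π(0.0696)⁴/32 = 2.30×10^-6 m⁴; J_CD = π(0.0391)⁴/32 = 2.29×10^-7 m⁴.
θ = (T/G)·Σ L_i/J_i = (2600/40.8×10⁹)·(0.371/5.08×10^-7 + 0.681/2.30×10^-6 + 0.542/2.29×10^-7) = 0.2159 rad.

0.216 rad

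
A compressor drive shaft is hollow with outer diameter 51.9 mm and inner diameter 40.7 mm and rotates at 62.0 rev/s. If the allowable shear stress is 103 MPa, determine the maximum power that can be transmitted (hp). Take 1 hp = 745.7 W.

918 hp

J = π(d_o⁴ − d_i⁴)/32 = π(0.0519⁴ − 0.0407⁴)/32 = 4.429×10^-7 m⁴.
T_max = τ_allow·J/r = 1.03×10^8 × 4.429×10^-7 / 0.0260 = 1758 N·m.
ω = 2π·62.0 = 389.6 rad/s, so P_max = T_max·ω = 6.849×10^5 W.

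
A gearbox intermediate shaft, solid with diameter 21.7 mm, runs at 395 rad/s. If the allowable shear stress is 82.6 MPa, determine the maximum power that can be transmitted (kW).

J = πd⁴/32 = π(0.0217)⁴/32 = 2.177×10^-8 m⁴.
T_max = τ_allow·J/r = 8.26×10^7 × 2.177×10^-8 / 0.0109 = 165.7 N·m.
ω = 395 rad/s, so P_max = T_max·ω = 6.546×10^4 W.

65.5 kW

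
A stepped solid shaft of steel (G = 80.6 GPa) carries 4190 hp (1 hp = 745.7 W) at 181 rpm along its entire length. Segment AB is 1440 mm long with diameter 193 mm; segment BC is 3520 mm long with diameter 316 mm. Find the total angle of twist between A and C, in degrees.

1.66°

ω = 2π·181/60 = 18.95 rad/s, so T = P/ω = 4190×745.7 / 18.95 = 164800 N·m.
J_AB = π(0.193)⁴/32 = 1.36×10^-4 m⁴; J_BC = π(0.316)⁴/32 = 9.79×10^-4 m⁴.
θ = (T/G)·Σ L_i/J_i = (164800/80.6×10⁹)·(1.44/1.36×10^-4 + 3.52/9.79×10^-4) = 0.02897 rad.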